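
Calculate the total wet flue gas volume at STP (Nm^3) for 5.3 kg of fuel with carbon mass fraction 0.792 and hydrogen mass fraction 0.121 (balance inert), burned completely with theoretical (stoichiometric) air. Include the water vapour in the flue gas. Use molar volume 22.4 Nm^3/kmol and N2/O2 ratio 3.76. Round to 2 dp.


Per kg fuel: CO2 = (C/12 kmol)*22.4 = (0.792/12)*22.4 = 1.47840 Nm^3
Per kg fuel: H2O = (H/2 kmol)*22.4 = (0.121/2)*22.4 = 1.35520 Nm^3
O2 needed per kg fuel = C/12 + H/4 = 0.792/12 + 0.121/4 = 0.09625000 kmol
Per kg fuel: N2 = O2*3.76*22.4 = 0.09625000*3.76*22.4 = 8.10656 Nm^3
Total per kg = 1.47840 + 1.35520 + 8.10656 = 10.94016 Nm^3
Total = 10.94016 * 5.3 = 57.98 Nm^3


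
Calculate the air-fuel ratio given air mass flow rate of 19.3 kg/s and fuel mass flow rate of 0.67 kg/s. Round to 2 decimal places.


AFR = m_air / m_fuel
AFR = 19.3 / 0.67 = 28.81


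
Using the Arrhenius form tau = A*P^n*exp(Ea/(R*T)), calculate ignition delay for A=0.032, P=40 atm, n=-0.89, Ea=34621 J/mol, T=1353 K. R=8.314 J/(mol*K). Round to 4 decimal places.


tau = A * P^n * exp(Ea/(R*T))
P^n = 40^(-0.89) = 0.03751169
Ea/(R*T) = 34621/(8.314*1353) = 3.077739
exp(Ea/(R*T)) = 21.709263
tau = 0.032 * 0.03751169 * 21.709263 = 0.0261 ms


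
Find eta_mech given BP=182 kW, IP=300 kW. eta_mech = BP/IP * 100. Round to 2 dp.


eta_mech = (BP / IP) * 100
Ratio = 182 / 300 = 0.6067
eta_mech = 0.6067 * 100 = 60.67%


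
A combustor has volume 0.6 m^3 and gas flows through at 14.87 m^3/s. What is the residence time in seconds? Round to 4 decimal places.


tau = V / Q_flow
tau = 0.6 / 14.87 = 0.0403 s


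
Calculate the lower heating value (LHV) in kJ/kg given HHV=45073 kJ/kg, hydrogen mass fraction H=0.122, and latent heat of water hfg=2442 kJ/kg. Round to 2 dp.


LHV = HHV - hfg * 9 * H
Water correction = 2442 * 9 * 0.122 = 2681.316 kJ/kg
LHV = 45073 - 2681.316 = 42391.68 kJ/kg


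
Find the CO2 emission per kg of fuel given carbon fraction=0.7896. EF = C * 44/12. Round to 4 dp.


EF = C_frac * (M_CO2 / M_C)
EF = 0.7896 * (44/12)
EF = 0.7896 * 3.666667 = 2.8952 kg_CO2/kg_fuel


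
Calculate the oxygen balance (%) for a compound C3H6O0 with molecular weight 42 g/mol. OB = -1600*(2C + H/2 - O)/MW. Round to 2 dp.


OB = -1600 * (2C + H/2 - O) / MW
Inner = 2*3 + 6/2 - 0 = 9.00
OB = -1600 * 9.00 / 42 = -342.86%


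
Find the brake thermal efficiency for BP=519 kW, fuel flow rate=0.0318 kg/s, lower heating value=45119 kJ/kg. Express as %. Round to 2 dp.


eta_BTE = (BP / (mf * LHV)) * 100
Denominator = 0.0318 * 45119 = 1434.7842 kW
eta_BTE = (519 / 1434.7842) * 100 = 36.17%


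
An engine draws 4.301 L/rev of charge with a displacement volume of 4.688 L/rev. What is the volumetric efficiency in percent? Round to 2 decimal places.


eta_v = (V_actual / V_disp) * 100
Ratio = 4.301 / 4.688 = 0.9174
eta_v = 0.9174 * 100 = 91.74%


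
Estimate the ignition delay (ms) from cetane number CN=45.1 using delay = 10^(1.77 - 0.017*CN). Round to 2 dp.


delay = 10^(1.77 - 0.017*CN)
Exponent = 1.77 - 0.017*45.1 = 1.0033
delay = 10^1.0033 = 10.08 ms


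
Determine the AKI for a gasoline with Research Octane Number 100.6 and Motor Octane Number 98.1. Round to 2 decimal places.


AKI = (RON + MON) / 2
AKI = (100.6 + 98.1) / 2
AKI = 198.7 / 2 = 99.35


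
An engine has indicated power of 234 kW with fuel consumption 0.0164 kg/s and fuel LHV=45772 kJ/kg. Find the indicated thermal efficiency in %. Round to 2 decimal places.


eta_ith = (IP / (mf * LHV)) * 100
Denominator = 0.0164 * 45772 = 750.6608 kW
eta_ith = (234 / 750.6608) * 100 = 31.17%


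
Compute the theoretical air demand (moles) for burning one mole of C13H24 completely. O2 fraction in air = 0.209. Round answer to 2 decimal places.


Balanced combustion: C13H24 + 19 O2 -> 13 CO2 + 12 H2O
O2 needed = C + H/4 = 13 + 24/4 = 19.00 moles
Air moles = O2 / 0.209 = 19.00 / 0.209 = 90.91 moles air


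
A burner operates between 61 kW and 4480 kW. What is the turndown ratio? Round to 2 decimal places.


TDR = Q_max / Q_min
TDR = 4480 / 61 = 73.44


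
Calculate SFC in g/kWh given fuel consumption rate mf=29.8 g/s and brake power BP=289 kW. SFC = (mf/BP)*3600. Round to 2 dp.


SFC = (mf / BP) * 3600
Rate = 29.8 / 289 = 0.103114 g/(s*kW)
SFC = 0.103114 * 3600 = 371.21 g/kWh


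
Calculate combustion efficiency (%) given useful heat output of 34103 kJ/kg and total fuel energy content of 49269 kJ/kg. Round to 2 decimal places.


Efficiency = (Q_useful / Q_fuel) * 100
Efficiency = (34103 / 49269) * 100
Efficiency = 0.6922 * 100 = 69.22%


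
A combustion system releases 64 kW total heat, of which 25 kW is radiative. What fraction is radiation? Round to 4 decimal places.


f_rad = Q_rad / Q_total
f_rad = 25 / 64 = 0.3906


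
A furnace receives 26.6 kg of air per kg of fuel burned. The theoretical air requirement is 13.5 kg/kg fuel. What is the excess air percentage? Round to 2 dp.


Excess air = actual - stoichiometric = 26.6 - 13.5 = 13.10 kg/kg fuel
Excess air % = (excess / stoich) * 100 = (13.10 / 13.5) * 100 = 97.04%


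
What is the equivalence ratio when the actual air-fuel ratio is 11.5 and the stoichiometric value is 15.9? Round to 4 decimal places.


phi = AFR_stoich / AFR_actual
phi = 15.9 / 11.5 = 1.3826


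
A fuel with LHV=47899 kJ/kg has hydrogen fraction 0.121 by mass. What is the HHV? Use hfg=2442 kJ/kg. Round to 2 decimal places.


HHV = LHV + hfg * 9 * H
Water addition = 2442 * 9 * 0.121 = 2659.338 kJ/kg
HHV = 47899 + 2659.338 = 50558.34 kJ/kg


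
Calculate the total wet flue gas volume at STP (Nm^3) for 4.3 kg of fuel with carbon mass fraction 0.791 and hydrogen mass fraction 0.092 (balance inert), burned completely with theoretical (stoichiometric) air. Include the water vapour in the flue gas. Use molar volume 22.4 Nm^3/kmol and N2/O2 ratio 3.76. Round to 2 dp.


Per kg fuel: CO2 = (C/12 kmol)*22.4 = (0.791/12)*22.4 = 1.47653 Nm^3
Per kg fuel: H2O = (H/2 kmol)*22.4 = (0.092/2)*22.4 = 1.03040 Nm^3
O2 needed per kg fuel = C/12 + H/4 = 0.791/12 + 0.092/4 = 0.08891667 kmol
Per kg fuel: N2 = O2*3.76*22.4 = 0.08891667*3.76*22.4 = 7.48892 Nm^3
Total per kg = 1.47653 + 1.03040 + 7.48892 = 9.99585 Nm^3
Total = 9.99585 * 4.3 = 42.98 Nm^3


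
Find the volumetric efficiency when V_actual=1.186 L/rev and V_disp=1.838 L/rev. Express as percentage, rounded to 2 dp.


eta_v = (V_actual / V_disp) * 100
Ratio = 1.186 / 1.838 = 0.6453
eta_v = 0.6453 * 100 = 64.53%


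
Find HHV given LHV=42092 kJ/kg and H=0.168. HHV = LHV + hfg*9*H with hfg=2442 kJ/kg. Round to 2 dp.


HHV = LHV + hfg * 9 * H
Water addition = 2442 * 9 * 0.168 = 3692.304 kJ/kg
HHV = 42092 + 3692.304 = 45784.30 kJ/kg


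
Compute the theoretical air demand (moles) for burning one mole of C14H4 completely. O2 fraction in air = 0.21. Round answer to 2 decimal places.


Balanced combustion: C14H4 + 15 O2 -> 14 CO2 + 2 H2O
O2 needed = C + H/4 = 14 + 4/4 = 15.00 moles
Air moles = O2 / 0.21 = 15.00 / 0.21 = 71.43 moles air


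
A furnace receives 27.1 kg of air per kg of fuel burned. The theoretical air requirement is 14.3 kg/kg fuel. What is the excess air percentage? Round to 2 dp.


Excess air = actual - stoichiometric = 27.1 - 14.3 = 12.80 kg/kg fuel
Excess air % = (excess / stoich) * 100 = (12.80 / 14.3) * 100 = 89.51%


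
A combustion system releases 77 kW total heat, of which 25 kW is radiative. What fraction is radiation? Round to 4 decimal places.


f_rad = Q_rad / Q_total
f_rad = 25 / 77 = 0.3247


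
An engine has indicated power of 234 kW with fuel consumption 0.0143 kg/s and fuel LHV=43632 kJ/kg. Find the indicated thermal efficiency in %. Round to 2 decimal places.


eta_ith = (IP / (mf * LHV)) * 100
Denominator = 0.0143 * 43632 = 623.9376 kW
eta_ith = (234 / 623.9376) * 100 = 37.50%


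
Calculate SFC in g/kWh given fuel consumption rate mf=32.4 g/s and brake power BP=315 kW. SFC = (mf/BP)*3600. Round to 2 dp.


SFC = (mf / BP) * 3600
Rate = 32.4 / 315 = 0.102857 g/(s*kW)
SFC = 0.102857 * 3600 = 370.29 g/kWh


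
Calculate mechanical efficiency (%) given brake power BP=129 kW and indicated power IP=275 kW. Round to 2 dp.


eta_mech = (BP / IP) * 100
Ratio = 129 / 275 = 0.4691
eta_mech = 0.4691 * 100 = 46.91%


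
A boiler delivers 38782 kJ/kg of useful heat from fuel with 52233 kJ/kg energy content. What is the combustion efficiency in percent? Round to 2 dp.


Efficiency = (Q_useful / Q_fuel) * 100
Efficiency = (38782 / 52233) * 100
Efficiency = 0.7425 * 100 = 74.25%


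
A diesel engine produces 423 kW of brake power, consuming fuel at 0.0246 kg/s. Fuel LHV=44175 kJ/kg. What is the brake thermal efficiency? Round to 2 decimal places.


eta_BTE = (BP / (mf * LHV)) * 100
Denominator = 0.0246 * 44175 = 1086.7050 kW
eta_BTE = (423 / 1086.7050) * 100 = 38.93%


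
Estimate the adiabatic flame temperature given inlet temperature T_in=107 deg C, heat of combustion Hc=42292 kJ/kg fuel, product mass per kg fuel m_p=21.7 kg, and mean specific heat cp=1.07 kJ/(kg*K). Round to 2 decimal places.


T_ad = T_in + Hc / (m_p * cp)
Denominator = 21.7 * 1.07 = 23.2190
Temperature rise = 42292 / 23.2190 = 1821.44 K
T_ad = 107 + 1821.44 = 1928.44 deg C


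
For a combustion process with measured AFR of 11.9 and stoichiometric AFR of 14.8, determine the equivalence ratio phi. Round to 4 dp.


phi = AFR_stoich / AFR_actual
phi = 14.8 / 11.9 = 1.2437


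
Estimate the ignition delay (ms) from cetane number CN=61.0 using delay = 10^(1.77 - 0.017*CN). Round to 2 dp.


delay = 10^(1.77 - 0.017*CN)
Exponent = 1.77 - 0.017*61.0 = 0.7330
delay = 10^0.7330 = 5.41 ms


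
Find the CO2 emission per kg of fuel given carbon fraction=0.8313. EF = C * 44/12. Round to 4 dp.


EF = C_frac * (M_CO2 / M_C)
EF = 0.8313 * (44/12)
EF = 0.8313 * 3.666667 = 3.0481 kg_CO2/kg_fuel


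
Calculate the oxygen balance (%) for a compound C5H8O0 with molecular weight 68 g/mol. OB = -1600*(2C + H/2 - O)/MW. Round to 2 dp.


OB = -1600 * (2C + H/2 - O) / MW
Inner = 2*5 + 8/2 - 0 = 14.00
OB = -1600 * 14.00 / 68 = -329.41%


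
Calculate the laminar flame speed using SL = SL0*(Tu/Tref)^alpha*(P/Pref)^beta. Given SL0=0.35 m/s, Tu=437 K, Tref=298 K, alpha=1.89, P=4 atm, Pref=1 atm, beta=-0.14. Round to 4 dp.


SL = SL0 * (Tu/Tref)^alpha * (P/Pref)^beta
T ratio = 437/298 = 1.46644295
(T ratio)^alpha = 1.46644295^1.89 = 2.061775
(P/Pref)^beta = 4^(-0.14) = 0.823591
SL = 0.35 * 2.061775 * 0.823591 = 0.5943 m/s


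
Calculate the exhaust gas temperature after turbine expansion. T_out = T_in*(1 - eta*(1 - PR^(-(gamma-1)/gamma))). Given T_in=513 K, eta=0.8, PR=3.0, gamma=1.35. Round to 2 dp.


T_out = T_in * (1 - eta * (1 - PR^(-(gamma-1)/gamma)))
Exponent = -(1.35-1)/1.35 = -0.25925926
PR^exp = 3.0^(-0.25925926) = 0.75214556
Factor = 1 - 0.8*(1 - 0.75214556) = 0.80171645
T_out = 513 * 0.80171645 = 411.28 K


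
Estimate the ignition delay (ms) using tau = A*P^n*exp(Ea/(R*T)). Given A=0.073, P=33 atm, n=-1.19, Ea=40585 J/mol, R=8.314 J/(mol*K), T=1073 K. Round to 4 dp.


tau = A * P^n * exp(Ea/(R*T))
P^n = 33^(-1.19) = 0.01559439
Ea/(R*T) = 40585/(8.314*1073) = 4.549418
exp(Ea/(R*T)) = 94.577315
tau = 0.073 * 0.01559439 * 94.577315 = 0.1077 ms


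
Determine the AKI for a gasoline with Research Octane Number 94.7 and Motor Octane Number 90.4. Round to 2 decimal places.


AKI = (RON + MON) / 2
AKI = (94.7 + 90.4) / 2
AKI = 185.1 / 2 = 92.55


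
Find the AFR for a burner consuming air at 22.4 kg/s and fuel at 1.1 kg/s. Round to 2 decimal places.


AFR = m_air / m_fuel
AFR = 22.4 / 1.1 = 20.36


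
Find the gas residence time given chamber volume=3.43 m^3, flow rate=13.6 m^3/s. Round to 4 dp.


tau = V / Q_flow
tau = 3.43 / 13.6 = 0.2522 s


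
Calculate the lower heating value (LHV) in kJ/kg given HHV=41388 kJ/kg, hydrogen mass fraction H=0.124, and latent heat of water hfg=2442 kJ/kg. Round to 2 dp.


LHV = HHV - hfg * 9 * H
Water correction = 2442 * 9 * 0.124 = 2725.272 kJ/kg
LHV = 41388 - 2725.272 = 38662.73 kJ/kg


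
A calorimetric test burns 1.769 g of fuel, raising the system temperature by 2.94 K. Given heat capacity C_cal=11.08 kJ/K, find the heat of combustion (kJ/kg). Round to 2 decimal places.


Hc = C_cal * delta_T / m_fuel
Q_released = 11.08 * 2.94 = 32.5752 kJ
m_fuel = 1.769 g = 1.769/1000 kg = 0.001769 kg
Hc = 32.5752 / 0.001769 = 18414.47 kJ/kg


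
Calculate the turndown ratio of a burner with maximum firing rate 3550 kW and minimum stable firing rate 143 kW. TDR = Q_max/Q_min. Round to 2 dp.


TDR = Q_max / Q_min
TDR = 3550 / 143 = 24.83


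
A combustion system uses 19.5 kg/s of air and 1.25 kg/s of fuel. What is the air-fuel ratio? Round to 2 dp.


AFR = m_air / m_fuel
AFR = 19.5 / 1.25 = 15.60


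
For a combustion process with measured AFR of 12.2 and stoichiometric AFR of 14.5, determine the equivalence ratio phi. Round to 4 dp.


phi = AFR_stoich / AFR_actual
phi = 14.5 / 12.2 = 1.1885


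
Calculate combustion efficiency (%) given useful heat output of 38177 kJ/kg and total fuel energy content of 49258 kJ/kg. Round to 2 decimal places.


Efficiency = (Q_useful / Q_fuel) * 100
Efficiency = (38177 / 49258) * 100
Efficiency = 0.7750 * 100 = 77.50%


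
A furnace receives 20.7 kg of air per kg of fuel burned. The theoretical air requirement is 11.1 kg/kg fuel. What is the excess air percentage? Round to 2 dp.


Excess air = actual - stoichiometric = 20.7 - 11.1 = 9.60 kg/kg fuel
Excess air % = (excess / stoich) * 100 = (9.60 / 11.1) * 100 = 86.49%


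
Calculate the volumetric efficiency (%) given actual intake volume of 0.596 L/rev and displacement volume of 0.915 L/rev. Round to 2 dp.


eta_v = (V_actual / V_disp) * 100
Ratio = 0.596 / 0.915 = 0.6514
eta_v = 0.6514 * 100 = 65.14%


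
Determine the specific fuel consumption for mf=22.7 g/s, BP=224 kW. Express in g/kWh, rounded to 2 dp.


SFC = (mf / BP) * 3600
Rate = 22.7 / 224 = 0.101339 g/(s*kW)
SFC = 0.101339 * 3600 = 364.82 g/kWh


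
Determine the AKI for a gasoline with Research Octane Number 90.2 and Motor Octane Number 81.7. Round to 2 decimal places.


AKI = (RON + MON) / 2
AKI = (90.2 + 81.7) / 2
AKI = 171.9 / 2 = 85.95


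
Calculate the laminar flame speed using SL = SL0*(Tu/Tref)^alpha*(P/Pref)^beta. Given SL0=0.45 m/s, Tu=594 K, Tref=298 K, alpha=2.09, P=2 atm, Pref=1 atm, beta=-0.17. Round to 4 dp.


SL = SL0 * (Tu/Tref)^alpha * (P/Pref)^beta
T ratio = 594/298 = 1.99328859
(T ratio)^alpha = 1.99328859^2.09 = 4.227676
(P/Pref)^beta = 2^(-0.17) = 0.888843
SL = 0.45 * 4.227676 * 0.888843 = 1.6910 m/s


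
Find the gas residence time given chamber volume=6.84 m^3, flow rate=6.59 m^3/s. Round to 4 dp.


tau = V / Q_flow
tau = 6.84 / 6.59 = 1.0379 s


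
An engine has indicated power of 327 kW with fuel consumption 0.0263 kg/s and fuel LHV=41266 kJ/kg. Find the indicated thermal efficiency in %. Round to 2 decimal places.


eta_ith = (IP / (mf * LHV)) * 100
Denominator = 0.0263 * 41266 = 1085.2958 kW
eta_ith = (327 / 1085.2958) * 100 = 30.13%


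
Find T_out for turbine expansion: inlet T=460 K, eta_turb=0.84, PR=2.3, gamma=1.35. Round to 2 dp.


T_out = T_in * (1 - eta * (1 - PR^(-(gamma-1)/gamma)))
Exponent = -(1.35-1)/1.35 = -0.25925926
PR^exp = 2.3^(-0.25925926) = 0.80578413
Factor = 1 - 0.84*(1 - 0.80578413) = 0.83685867
T_out = 460 * 0.83685867 = 384.95 K


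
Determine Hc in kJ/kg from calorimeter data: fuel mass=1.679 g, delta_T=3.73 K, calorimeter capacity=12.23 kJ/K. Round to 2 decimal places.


Hc = C_cal * delta_T / m_fuel
Q_released = 12.23 * 3.73 = 45.6179 kJ
m_fuel = 1.679 g = 1.679/1000 kg = 0.001679 kg
Hc = 45.6179 / 0.001679 = 27169.68 kJ/kg


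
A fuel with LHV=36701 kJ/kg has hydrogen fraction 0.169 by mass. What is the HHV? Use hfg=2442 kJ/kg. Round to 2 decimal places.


HHV = LHV + hfg * 9 * H
Water addition = 2442 * 9 * 0.169 = 3714.282 kJ/kg
HHV = 36701 + 3714.282 = 40415.28 kJ/kg


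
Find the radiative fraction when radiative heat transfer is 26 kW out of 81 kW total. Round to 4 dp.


f_rad = Q_rad / Q_total
f_rad = 26 / 81 = 0.3210


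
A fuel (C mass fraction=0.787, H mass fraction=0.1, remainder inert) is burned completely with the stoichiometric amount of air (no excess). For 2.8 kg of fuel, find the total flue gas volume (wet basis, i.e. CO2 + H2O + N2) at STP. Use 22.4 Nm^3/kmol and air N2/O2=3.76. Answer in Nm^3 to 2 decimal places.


Per kg fuel: CO2 = (C/12 kmol)*22.4 = (0.787/12)*22.4 = 1.46907 Nm^3
Per kg fuel: H2O = (H/2 kmol)*22.4 = (0.1/2)*22.4 = 1.12000 Nm^3
O2 needed per kg fuel = C/12 + H/4 = 0.787/12 + 0.1/4 = 0.09058333 kmol
Per kg fuel: N2 = O2*3.76*22.4 = 0.09058333*3.76*22.4 = 7.62929 Nm^3
Total per kg = 1.46907 + 1.12000 + 7.62929 = 10.21836 Nm^3
Total = 10.21836 * 2.8 = 28.61 Nm^3


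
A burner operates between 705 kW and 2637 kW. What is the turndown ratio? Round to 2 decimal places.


TDR = Q_max / Q_min
TDR = 2637 / 705 = 3.74


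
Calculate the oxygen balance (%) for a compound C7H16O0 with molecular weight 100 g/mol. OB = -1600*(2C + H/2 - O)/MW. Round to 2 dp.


OB = -1600 * (2C + H/2 - O) / MW
Inner = 2*7 + 16/2 - 0 = 22.00
OB = -1600 * 22.00 / 100 = -352.00%


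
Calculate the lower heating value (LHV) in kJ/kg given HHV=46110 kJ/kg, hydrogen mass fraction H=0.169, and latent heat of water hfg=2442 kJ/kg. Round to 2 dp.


LHV = HHV - hfg * 9 * H
Water correction = 2442 * 9 * 0.169 = 3714.282 kJ/kg
LHV = 46110 - 3714.282 = 42395.72 kJ/kg


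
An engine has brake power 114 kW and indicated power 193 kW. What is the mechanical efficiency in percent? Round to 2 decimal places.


eta_mech = (BP / IP) * 100
Ratio = 114 / 193 = 0.5907
eta_mech = 0.5907 * 100 = 59.07%


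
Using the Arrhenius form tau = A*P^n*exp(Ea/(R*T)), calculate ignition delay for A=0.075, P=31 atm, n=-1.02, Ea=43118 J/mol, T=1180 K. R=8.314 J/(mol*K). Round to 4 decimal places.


tau = A * P^n * exp(Ea/(R*T))
P^n = 31^(-1.02) = 0.03011696
Ea/(R*T) = 43118/(8.314*1180) = 4.395078
exp(Ea/(R*T)) = 81.050947
tau = 0.075 * 0.03011696 * 81.050947 = 0.1831 ms


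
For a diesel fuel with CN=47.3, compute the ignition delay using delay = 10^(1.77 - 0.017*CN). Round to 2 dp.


delay = 10^(1.77 - 0.017*CN)
Exponent = 1.77 - 0.017*47.3 = 0.9659
delay = 10^0.9659 = 9.24 ms


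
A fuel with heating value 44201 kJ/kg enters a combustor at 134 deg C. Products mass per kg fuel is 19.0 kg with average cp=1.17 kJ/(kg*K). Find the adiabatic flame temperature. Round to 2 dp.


T_ad = T_in + Hc / (m_p * cp)
Denominator = 19.0 * 1.17 = 22.2300
Temperature rise = 44201 / 22.2300 = 1988.35 K
T_ad = 134 + 1988.35 = 2122.35 deg C


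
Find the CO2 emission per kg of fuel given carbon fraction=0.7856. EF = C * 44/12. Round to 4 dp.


EF = C_frac * (M_CO2 / M_C)
EF = 0.7856 * (44/12)
EF = 0.7856 * 3.666667 = 2.8805 kg_CO2/kg_fuel


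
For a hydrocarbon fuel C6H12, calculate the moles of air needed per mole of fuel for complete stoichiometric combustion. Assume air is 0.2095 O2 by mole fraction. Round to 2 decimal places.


Balanced combustion: C6H12 + 9 O2 -> 6 CO2 + 6 H2O
O2 needed = C + H/4 = 6 + 12/4 = 9.00 moles
Air moles = O2 / 0.2095 = 9.00 / 0.2095 = 42.96 moles air


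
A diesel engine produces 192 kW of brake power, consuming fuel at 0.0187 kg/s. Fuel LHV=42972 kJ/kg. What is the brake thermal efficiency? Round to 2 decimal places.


eta_BTE = (BP / (mf * LHV)) * 100
Denominator = 0.0187 * 42972 = 803.5764 kW
eta_BTE = (192 / 803.5764) * 100 = 23.89%


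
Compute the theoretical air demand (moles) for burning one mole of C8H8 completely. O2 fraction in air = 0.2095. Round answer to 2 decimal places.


Balanced combustion: C8H8 + 10 O2 -> 8 CO2 + 4 H2O
O2 needed = C + H/4 = 8 + 8/4 = 10.00 moles
Air moles = O2 / 0.2095 = 10.00 / 0.2095 = 47.73 moles air


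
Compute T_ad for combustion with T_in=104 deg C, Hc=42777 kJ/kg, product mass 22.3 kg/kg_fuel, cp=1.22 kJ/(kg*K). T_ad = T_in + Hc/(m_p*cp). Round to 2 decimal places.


T_ad = T_in + Hc / (m_p * cp)
Denominator = 22.3 * 1.22 = 27.2060
Temperature rise = 42777 / 27.2060 = 1572.34 K
T_ad = 104 + 1572.34 = 1676.34 deg C


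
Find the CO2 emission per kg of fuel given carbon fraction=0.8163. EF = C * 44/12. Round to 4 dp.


EF = C_frac * (M_CO2 / M_C)
EF = 0.8163 * (44/12)
EF = 0.8163 * 3.666667 = 2.9931 kg_CO2/kg_fuel


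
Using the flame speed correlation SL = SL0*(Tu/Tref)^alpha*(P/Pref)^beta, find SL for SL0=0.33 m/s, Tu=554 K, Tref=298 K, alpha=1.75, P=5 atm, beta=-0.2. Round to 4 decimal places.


SL = SL0 * (Tu/Tref)^alpha * (P/Pref)^beta
T ratio = 554/298 = 1.85906040
(T ratio)^alpha = 1.85906040^1.75 = 2.959809
(P/Pref)^beta = 5^(-0.2) = 0.724780
SL = 0.33 * 2.959809 * 0.724780 = 0.7079 m/s


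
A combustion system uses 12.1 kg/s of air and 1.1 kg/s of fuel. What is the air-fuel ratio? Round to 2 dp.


AFR = m_air / m_fuel
AFR = 12.1 / 1.1 = 11.00


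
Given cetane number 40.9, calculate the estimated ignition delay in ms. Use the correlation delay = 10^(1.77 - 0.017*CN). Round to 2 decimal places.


delay = 10^(1.77 - 0.017*CN)
Exponent = 1.77 - 0.017*40.9 = 1.0747
delay = 10^1.0747 = 11.88 ms


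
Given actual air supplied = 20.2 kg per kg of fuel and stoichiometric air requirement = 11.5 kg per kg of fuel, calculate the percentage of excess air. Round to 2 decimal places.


Excess air = actual - stoichiometric = 20.2 - 11.5 = 8.70 kg/kg fuel
Excess air % = (excess / stoich) * 100 = (8.70 / 11.5) * 100 = 75.65%


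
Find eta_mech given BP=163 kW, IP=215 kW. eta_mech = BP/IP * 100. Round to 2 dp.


eta_mech = (BP / IP) * 100
Ratio = 163 / 215 = 0.7581
eta_mech = 0.7581 * 100 = 75.81%


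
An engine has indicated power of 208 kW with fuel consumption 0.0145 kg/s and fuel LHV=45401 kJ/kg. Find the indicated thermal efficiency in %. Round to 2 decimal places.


eta_ith = (IP / (mf * LHV)) * 100
Denominator = 0.0145 * 45401 = 658.3145 kW
eta_ith = (208 / 658.3145) * 100 = 31.60%


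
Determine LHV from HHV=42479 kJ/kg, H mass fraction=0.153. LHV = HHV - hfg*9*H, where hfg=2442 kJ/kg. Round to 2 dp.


LHV = HHV - hfg * 9 * H
Water correction = 2442 * 9 * 0.153 = 3362.634 kJ/kg
LHV = 42479 - 3362.634 = 39116.37 kJ/kg


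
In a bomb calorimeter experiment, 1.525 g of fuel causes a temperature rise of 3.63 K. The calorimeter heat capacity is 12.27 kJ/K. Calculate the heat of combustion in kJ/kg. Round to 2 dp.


Hc = C_cal * delta_T / m_fuel
Q_released = 12.27 * 3.63 = 44.5401 kJ
m_fuel = 1.525 g = 1.525/1000 kg = 0.001525 kg
Hc = 44.5401 / 0.001525 = 29206.62 kJ/kg


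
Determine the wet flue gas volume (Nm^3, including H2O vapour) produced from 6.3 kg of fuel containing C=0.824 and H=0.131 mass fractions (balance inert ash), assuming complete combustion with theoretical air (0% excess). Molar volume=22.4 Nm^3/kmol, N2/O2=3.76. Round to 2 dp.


Per kg fuel: CO2 = (C/12 kmol)*22.4 = (0.824/12)*22.4 = 1.53813 Nm^3
Per kg fuel: H2O = (H/2 kmol)*22.4 = (0.131/2)*22.4 = 1.46720 Nm^3
O2 needed per kg fuel = C/12 + H/4 = 0.824/12 + 0.131/4 = 0.10141667 kmol
Per kg fuel: N2 = O2*3.76*22.4 = 0.10141667*3.76*22.4 = 8.54172 Nm^3
Total per kg = 1.53813 + 1.46720 + 8.54172 = 11.54705 Nm^3
Total = 11.54705 * 6.3 = 72.75 Nm^3


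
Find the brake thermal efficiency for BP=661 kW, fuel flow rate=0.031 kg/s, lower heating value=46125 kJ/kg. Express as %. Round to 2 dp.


eta_BTE = (BP / (mf * LHV)) * 100
Denominator = 0.031 * 46125 = 1429.8750 kW
eta_BTE = (661 / 1429.8750) * 100 = 46.23%


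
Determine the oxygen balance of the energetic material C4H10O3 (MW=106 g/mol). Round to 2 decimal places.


OB = -1600 * (2C + H/2 - O) / MW
Inner = 2*4 + 10/2 - 3 = 10.00
OB = -1600 * 10.00 / 106 = -150.94%


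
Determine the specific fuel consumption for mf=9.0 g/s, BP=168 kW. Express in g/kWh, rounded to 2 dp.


SFC = (mf / BP) * 3600
Rate = 9.0 / 168 = 0.053571 g/(s*kW)
SFC = 0.053571 * 3600 = 192.86 g/kWh


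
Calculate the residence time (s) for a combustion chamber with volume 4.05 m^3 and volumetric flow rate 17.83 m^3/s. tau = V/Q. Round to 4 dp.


tau = V / Q_flow
tau = 4.05 / 17.83 = 0.2271 s


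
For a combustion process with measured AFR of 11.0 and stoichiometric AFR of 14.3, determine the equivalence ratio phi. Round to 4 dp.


phi = AFR_stoich / AFR_actual
phi = 14.3 / 11.0 = 1.3000


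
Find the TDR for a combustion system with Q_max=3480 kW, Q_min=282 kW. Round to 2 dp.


TDR = Q_max / Q_min
TDR = 3480 / 282 = 12.34


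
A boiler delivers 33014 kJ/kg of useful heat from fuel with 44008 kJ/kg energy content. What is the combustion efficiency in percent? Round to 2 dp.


Efficiency = (Q_useful / Q_fuel) * 100
Efficiency = (33014 / 44008) * 100
Efficiency = 0.7502 * 100 = 75.02%


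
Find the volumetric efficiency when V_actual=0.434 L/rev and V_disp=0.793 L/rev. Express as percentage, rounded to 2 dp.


eta_v = (V_actual / V_disp) * 100
Ratio = 0.434 / 0.793 = 0.5473
eta_v = 0.5473 * 100 = 54.73%


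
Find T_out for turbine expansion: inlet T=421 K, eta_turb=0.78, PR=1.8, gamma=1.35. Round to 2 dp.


T_out = T_in * (1 - eta * (1 - PR^(-(gamma-1)/gamma)))
Exponent = -(1.35-1)/1.35 = -0.25925926
PR^exp = 1.8^(-0.25925926) = 0.85865408
Factor = 1 - 0.78*(1 - 0.85865408) = 0.88975018
T_out = 421 * 0.88975018 = 374.58 K


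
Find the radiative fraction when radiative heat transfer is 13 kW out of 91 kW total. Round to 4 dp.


f_rad = Q_rad / Q_total
f_rad = 13 / 91 = 0.1429


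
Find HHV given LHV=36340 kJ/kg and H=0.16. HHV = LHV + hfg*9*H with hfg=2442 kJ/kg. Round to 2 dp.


HHV = LHV + hfg * 9 * H
Water addition = 2442 * 9 * 0.16 = 3516.480 kJ/kg
HHV = 36340 + 3516.480 = 39856.48 kJ/kg


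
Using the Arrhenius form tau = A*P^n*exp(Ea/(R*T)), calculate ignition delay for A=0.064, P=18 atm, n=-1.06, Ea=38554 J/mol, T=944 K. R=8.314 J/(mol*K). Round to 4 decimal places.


tau = A * P^n * exp(Ea/(R*T))
P^n = 18^(-1.06) = 0.04671014
Ea/(R*T) = 38554/(8.314*944) = 4.912329
exp(Ea/(R*T)) = 135.955660
tau = 0.064 * 0.04671014 * 135.955660 = 0.4064 ms


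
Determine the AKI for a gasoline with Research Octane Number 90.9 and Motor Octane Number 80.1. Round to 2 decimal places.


AKI = (RON + MON) / 2
AKI = (90.9 + 80.1) / 2
AKI = 171.0 / 2 = 85.50


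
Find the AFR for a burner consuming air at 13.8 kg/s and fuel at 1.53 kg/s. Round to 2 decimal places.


AFR = m_air / m_fuel
AFR = 13.8 / 1.53 = 9.02


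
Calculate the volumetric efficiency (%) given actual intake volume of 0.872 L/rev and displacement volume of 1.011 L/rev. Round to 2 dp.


eta_v = (V_actual / V_disp) * 100
Ratio = 0.872 / 1.011 = 0.8625
eta_v = 0.8625 * 100 = 86.25%


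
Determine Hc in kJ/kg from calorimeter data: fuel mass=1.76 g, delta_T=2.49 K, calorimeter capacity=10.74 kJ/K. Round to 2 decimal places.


Hc = C_cal * delta_T / m_fuel
Q_released = 10.74 * 2.49 = 26.7426 kJ
m_fuel = 1.76 g = 1.76/1000 kg = 0.001760 kg
Hc = 26.7426 / 0.001760 = 15194.66 kJ/kg


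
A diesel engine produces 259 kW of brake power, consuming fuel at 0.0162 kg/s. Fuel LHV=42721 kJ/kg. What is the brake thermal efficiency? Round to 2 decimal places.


eta_BTE = (BP / (mf * LHV)) * 100
Denominator = 0.0162 * 42721 = 692.0802 kW
eta_BTE = (259 / 692.0802) * 100 = 37.42%


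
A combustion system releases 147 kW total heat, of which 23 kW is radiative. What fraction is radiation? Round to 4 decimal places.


f_rad = Q_rad / Q_total
f_rad = 23 / 147 = 0.1565


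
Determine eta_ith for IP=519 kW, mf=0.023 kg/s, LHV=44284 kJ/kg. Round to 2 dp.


eta_ith = (IP / (mf * LHV)) * 100
Denominator = 0.023 * 44284 = 1018.5320 kW
eta_ith = (519 / 1018.5320) * 100 = 50.96%


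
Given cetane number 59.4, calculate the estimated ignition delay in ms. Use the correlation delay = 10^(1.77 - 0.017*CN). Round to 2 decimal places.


delay = 10^(1.77 - 0.017*CN)
Exponent = 1.77 - 0.017*59.4 = 0.7602
delay = 10^0.7602 = 5.76 ms


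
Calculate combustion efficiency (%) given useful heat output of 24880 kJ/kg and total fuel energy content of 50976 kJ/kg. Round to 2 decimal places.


Efficiency = (Q_useful / Q_fuel) * 100
Efficiency = (24880 / 50976) * 100
Efficiency = 0.4881 * 100 = 48.81%


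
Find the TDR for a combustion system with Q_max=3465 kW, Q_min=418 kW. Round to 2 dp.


TDR = Q_max / Q_min
TDR = 3465 / 418 = 8.29


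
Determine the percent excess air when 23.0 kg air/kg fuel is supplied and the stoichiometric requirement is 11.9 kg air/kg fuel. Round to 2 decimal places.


Excess air = actual - stoichiometric = 23.0 - 11.9 = 11.10 kg/kg fuel
Excess air % = (excess / stoich) * 100 = (11.10 / 11.9) * 100 = 93.28%


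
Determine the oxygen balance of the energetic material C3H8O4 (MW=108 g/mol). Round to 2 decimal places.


OB = -1600 * (2C + H/2 - O) / MW
Inner = 2*3 + 8/2 - 4 = 6.00
OB = -1600 * 6.00 / 108 = -88.89%


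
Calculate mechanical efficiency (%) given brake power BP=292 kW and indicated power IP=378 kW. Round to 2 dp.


eta_mech = (BP / IP) * 100
Ratio = 292 / 378 = 0.7725
eta_mech = 0.7725 * 100 = 77.25%


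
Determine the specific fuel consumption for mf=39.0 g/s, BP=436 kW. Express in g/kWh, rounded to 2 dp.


SFC = (mf / BP) * 3600
Rate = 39.0 / 436 = 0.089450 g/(s*kW)
SFC = 0.089450 * 3600 = 322.02 g/kWh


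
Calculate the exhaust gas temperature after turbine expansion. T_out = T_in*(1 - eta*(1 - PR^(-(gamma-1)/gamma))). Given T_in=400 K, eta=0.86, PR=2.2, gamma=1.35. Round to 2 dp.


T_out = T_in * (1 - eta * (1 - PR^(-(gamma-1)/gamma)))
Exponent = -(1.35-1)/1.35 = -0.25925926
PR^exp = 2.2^(-0.25925926) = 0.81512413
Factor = 1 - 0.86*(1 - 0.81512413) = 0.84100675
T_out = 400 * 0.84100675 = 336.40 K


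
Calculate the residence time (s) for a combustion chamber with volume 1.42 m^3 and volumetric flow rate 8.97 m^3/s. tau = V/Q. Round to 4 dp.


tau = V / Q_flow
tau = 1.42 / 8.97 = 0.1583 s


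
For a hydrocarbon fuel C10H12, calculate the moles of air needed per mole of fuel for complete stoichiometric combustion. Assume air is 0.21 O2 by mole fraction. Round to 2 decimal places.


Balanced combustion: C10H12 + 13 O2 -> 10 CO2 + 6 H2O
O2 needed = C + H/4 = 10 + 12/4 = 13.00 moles
Air moles = O2 / 0.21 = 13.00 / 0.21 = 61.90 moles air


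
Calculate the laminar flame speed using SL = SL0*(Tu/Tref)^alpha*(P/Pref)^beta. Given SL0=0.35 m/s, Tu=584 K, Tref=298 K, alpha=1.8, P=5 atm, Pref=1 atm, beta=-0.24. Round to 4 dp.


SL = SL0 * (Tu/Tref)^alpha * (P/Pref)^beta
T ratio = 584/298 = 1.95973154
(T ratio)^alpha = 1.95973154^1.8 = 3.357019
(P/Pref)^beta = 5^(-0.24) = 0.679590
SL = 0.35 * 3.357019 * 0.679590 = 0.7985 m/s


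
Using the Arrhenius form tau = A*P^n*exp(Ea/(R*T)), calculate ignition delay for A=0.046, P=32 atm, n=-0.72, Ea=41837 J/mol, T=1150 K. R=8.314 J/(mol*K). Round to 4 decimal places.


tau = A * P^n * exp(Ea/(R*T))
P^n = 32^(-0.72) = 0.08246924
Ea/(R*T) = 41837/(8.314*1150) = 4.375752
exp(Ea/(R*T)) = 79.499580
tau = 0.046 * 0.08246924 * 79.499580 = 0.3016 ms


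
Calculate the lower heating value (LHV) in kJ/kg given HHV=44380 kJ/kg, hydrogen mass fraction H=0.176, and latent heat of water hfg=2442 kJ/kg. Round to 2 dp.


LHV = HHV - hfg * 9 * H
Water correction = 2442 * 9 * 0.176 = 3868.128 kJ/kg
LHV = 44380 - 3868.128 = 40511.87 kJ/kg


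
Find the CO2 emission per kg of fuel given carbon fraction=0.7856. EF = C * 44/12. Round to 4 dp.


EF = C_frac * (M_CO2 / M_C)
EF = 0.7856 * (44/12)
EF = 0.7856 * 3.666667 = 2.8805 kg_CO2/kg_fuel


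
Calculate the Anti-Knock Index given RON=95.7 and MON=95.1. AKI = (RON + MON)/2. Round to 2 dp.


AKI = (RON + MON) / 2
AKI = (95.7 + 95.1) / 2
AKI = 190.8 / 2 = 95.40


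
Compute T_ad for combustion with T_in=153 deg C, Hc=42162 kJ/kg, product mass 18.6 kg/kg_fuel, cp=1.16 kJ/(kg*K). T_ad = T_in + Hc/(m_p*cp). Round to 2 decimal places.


T_ad = T_in + Hc / (m_p * cp)
Denominator = 18.6 * 1.16 = 21.5760
Temperature rise = 42162 / 21.5760 = 1954.12 K
T_ad = 153 + 1954.12 = 2107.12 deg C


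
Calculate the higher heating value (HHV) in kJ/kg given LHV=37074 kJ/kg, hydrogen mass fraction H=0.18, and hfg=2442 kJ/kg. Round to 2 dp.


HHV = LHV + hfg * 9 * H
Water addition = 2442 * 9 * 0.18 = 3956.040 kJ/kg
HHV = 37074 + 3956.040 = 41030.04 kJ/kg


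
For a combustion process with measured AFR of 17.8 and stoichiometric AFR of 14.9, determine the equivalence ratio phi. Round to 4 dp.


phi = AFR_stoich / AFR_actual
phi = 14.9 / 17.8 = 0.8371


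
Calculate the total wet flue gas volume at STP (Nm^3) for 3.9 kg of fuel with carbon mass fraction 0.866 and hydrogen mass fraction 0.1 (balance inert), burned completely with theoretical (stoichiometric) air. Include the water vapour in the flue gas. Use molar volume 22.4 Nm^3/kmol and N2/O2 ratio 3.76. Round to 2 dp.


Per kg fuel: CO2 = (C/12 kmol)*22.4 = (0.866/12)*22.4 = 1.61653 Nm^3
Per kg fuel: H2O = (H/2 kmol)*22.4 = (0.1/2)*22.4 = 1.12000 Nm^3
O2 needed per kg fuel = C/12 + H/4 = 0.866/12 + 0.1/4 = 0.09716667 kmol
Per kg fuel: N2 = O2*3.76*22.4 = 0.09716667*3.76*22.4 = 8.18377 Nm^3
Total per kg = 1.61653 + 1.12000 + 8.18377 = 10.92030 Nm^3
Total = 10.92030 * 3.9 = 42.59 Nm^3


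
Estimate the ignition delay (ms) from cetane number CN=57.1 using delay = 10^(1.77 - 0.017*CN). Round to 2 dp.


delay = 10^(1.77 - 0.017*CN)
Exponent = 1.77 - 0.017*57.1 = 0.7993
delay = 10^0.7993 = 6.30 ms


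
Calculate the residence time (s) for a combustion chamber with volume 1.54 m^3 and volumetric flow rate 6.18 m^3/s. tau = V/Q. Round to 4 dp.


tau = V / Q_flow
tau = 1.54 / 6.18 = 0.2492 s


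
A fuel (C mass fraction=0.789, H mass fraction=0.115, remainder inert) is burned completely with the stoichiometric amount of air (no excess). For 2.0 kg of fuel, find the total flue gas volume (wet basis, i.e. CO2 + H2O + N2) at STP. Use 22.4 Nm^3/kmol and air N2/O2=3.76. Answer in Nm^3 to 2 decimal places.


Per kg fuel: CO2 = (C/12 kmol)*22.4 = (0.789/12)*22.4 = 1.47280 Nm^3
Per kg fuel: H2O = (H/2 kmol)*22.4 = (0.115/2)*22.4 = 1.28800 Nm^3
O2 needed per kg fuel = C/12 + H/4 = 0.789/12 + 0.115/4 = 0.09450000 kmol
Per kg fuel: N2 = O2*3.76*22.4 = 0.09450000*3.76*22.4 = 7.95917 Nm^3
Total per kg = 1.47280 + 1.28800 + 7.95917 = 10.71997 Nm^3
Total = 10.71997 * 2.0 = 21.44 Nm^3


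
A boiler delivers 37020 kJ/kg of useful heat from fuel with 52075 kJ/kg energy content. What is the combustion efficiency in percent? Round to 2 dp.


Efficiency = (Q_useful / Q_fuel) * 100
Efficiency = (37020 / 52075) * 100
Efficiency = 0.7109 * 100 = 71.09%


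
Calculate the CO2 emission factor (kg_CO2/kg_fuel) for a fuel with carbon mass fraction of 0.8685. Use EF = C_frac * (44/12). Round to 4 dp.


EF = C_frac * (M_CO2 / M_C)
EF = 0.8685 * (44/12)
EF = 0.8685 * 3.666667 = 3.1845 kg_CO2/kg_fuel


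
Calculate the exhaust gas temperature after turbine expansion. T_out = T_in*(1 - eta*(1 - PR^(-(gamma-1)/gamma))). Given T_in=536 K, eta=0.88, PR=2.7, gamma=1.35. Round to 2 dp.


T_out = T_in * (1 - eta * (1 - PR^(-(gamma-1)/gamma)))
Exponent = -(1.35-1)/1.35 = -0.25925926
PR^exp = 2.7^(-0.25925926) = 0.77297411
Factor = 1 - 0.88*(1 - 0.77297411) = 0.80021722
T_out = 536 * 0.80021722 = 428.92 K


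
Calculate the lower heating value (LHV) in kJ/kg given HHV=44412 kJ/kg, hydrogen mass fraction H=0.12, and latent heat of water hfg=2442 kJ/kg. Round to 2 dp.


LHV = HHV - hfg * 9 * H
Water correction = 2442 * 9 * 0.12 = 2637.360 kJ/kg
LHV = 44412 - 2637.360 = 41774.64 kJ/kg


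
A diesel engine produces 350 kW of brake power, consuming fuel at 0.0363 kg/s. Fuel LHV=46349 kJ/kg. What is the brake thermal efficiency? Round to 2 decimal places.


eta_BTE = (BP / (mf * LHV)) * 100
Denominator = 0.0363 * 46349 = 1682.4687 kW
eta_BTE = (350 / 1682.4687) * 100 = 20.80%


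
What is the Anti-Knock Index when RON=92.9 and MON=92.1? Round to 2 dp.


AKI = (RON + MON) / 2
AKI = (92.9 + 92.1) / 2
AKI = 185.0 / 2 = 92.50


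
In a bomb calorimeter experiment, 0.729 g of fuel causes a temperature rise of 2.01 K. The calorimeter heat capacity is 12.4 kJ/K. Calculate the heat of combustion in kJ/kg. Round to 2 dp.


Hc = C_cal * delta_T / m_fuel
Q_released = 12.4 * 2.01 = 24.9240 kJ
m_fuel = 0.729 g = 0.729/1000 kg = 0.000729 kg
Hc = 24.9240 / 0.000729 = 34189.30 kJ/kg


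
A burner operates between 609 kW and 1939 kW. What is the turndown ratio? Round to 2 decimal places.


TDR = Q_max / Q_min
TDR = 1939 / 609 = 3.18


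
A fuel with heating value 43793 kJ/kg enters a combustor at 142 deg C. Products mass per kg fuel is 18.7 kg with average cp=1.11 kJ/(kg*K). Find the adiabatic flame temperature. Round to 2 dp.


T_ad = T_in + Hc / (m_p * cp)
Denominator = 18.7 * 1.11 = 20.7570
Temperature rise = 43793 / 20.7570 = 2109.79 K
T_ad = 142 + 2109.79 = 2251.79 deg C


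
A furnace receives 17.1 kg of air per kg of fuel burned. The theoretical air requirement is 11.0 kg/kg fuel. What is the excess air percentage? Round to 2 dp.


Excess air = actual - stoichiometric = 17.1 - 11.0 = 6.10 kg/kg fuel
Excess air % = (excess / stoich) * 100 = (6.10 / 11.0) * 100 = 55.45%


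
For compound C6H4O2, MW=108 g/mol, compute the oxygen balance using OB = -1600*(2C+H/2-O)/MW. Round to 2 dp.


OB = -1600 * (2C + H/2 - O) / MW
Inner = 2*6 + 4/2 - 2 = 12.00
OB = -1600 * 12.00 / 108 = -177.78%


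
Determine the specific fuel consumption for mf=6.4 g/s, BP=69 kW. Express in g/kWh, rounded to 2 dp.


SFC = (mf / BP) * 3600
Rate = 6.4 / 69 = 0.092754 g/(s*kW)
SFC = 0.092754 * 3600 = 333.91 g/kWh


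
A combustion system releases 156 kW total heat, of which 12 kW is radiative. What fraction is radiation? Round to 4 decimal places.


f_rad = Q_rad / Q_total
f_rad = 12 / 156 = 0.0769


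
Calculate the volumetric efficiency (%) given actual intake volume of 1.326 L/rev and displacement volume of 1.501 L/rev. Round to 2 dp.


eta_v = (V_actual / V_disp) * 100
Ratio = 1.326 / 1.501 = 0.8834
eta_v = 0.8834 * 100 = 88.34%


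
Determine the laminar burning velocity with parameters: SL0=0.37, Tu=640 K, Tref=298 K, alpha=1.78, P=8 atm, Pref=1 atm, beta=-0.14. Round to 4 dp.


SL = SL0 * (Tu/Tref)^alpha * (P/Pref)^beta
T ratio = 640/298 = 2.14765101
(T ratio)^alpha = 2.14765101^1.78 = 3.898481
(P/Pref)^beta = 8^(-0.14) = 0.747425
SL = 0.37 * 3.898481 * 0.747425 = 1.0781 m/s


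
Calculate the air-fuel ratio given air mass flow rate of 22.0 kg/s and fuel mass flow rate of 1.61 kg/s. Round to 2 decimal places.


AFR = m_air / m_fuel
AFR = 22.0 / 1.61 = 13.66


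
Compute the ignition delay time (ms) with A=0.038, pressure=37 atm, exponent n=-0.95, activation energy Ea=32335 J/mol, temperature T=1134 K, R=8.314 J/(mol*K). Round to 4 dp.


tau = A * P^n * exp(Ea/(R*T))
P^n = 37^(-0.95) = 0.03237489
Ea/(R*T) = 32335/(8.314*1134) = 3.429650
exp(Ea/(R*T)) = 30.865835
tau = 0.038 * 0.03237489 * 30.865835 = 0.0380 ms


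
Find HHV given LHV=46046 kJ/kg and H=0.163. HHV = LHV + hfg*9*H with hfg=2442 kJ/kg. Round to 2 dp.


HHV = LHV + hfg * 9 * H
Water addition = 2442 * 9 * 0.163 = 3582.414 kJ/kg
HHV = 46046 + 3582.414 = 49628.41 kJ/kg


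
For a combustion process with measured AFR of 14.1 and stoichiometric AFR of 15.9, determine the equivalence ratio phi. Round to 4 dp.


phi = AFR_stoich / AFR_actual
phi = 15.9 / 14.1 = 1.1277


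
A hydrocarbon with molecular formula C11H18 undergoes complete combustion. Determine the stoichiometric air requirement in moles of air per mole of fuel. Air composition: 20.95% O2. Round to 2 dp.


Balanced combustion: C11H18 + 15.5 O2 -> 11 CO2 + 9 H2O
O2 needed = C + H/4 = 11 + 18/4 = 15.50 moles
Air moles = O2 / 0.2095 = 15.50 / 0.2095 = 73.99 moles air
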